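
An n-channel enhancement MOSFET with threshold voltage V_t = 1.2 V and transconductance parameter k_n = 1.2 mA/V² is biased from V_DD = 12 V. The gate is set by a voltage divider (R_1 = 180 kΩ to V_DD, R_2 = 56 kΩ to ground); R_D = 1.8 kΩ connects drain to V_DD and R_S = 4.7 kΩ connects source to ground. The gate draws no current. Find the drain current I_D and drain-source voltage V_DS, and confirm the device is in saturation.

I_D ≈ 0.22 mA, V_DS ≈ 11 V

V_G = V_DD·R_2/(R_1+R_2) = 12×56/236 = 2.85 V.
Assume saturation: I_D = (k_n/2)(V_GS − V_t)² with V_GS = V_G − I_D·R_S = 2.85 − 4.7·I_D.
Substituting gives 13.3·I_D² − 10.3·I_D + 1.63 = 0, with roots I_D = 0.221 or 0.555 mA.
The root I_D = 0.555 mA gives V_GS = 0.238 V ≤ V_t, so take I_D = 0.221 mA.
Then V_GS = 1.81 V and V_DS = V_DD − I_D(R_D+R_S) = 12 − 0.221×6.5 = 10.6 V.
Saturation requires V_DS ≥ V_GS − V_t = 0.607 V; 10.6 ≥ 0.607 ✓.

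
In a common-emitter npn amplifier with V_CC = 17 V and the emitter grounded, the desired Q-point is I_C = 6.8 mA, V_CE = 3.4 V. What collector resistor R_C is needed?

Collector loop: V_CC = I_C·R_C + V_CE.
R_C = (V_CC − V_CE)/I_C = (17 − 3.4)/6.8 = 2 kΩ.

R_C ≈ 2 kΩ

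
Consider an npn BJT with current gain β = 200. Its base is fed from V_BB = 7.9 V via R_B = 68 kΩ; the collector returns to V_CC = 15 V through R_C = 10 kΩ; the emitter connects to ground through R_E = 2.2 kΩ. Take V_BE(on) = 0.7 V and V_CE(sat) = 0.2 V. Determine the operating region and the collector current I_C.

Assume active: I_B = (7.9 − 0.7)/(68 + 201×2.2) = 0.0141 mA, I_C = β·I_B = 2.82 mA.
Then V_CE = 15 − 2.82×10 − 2.84×2.2 = -19.5 V < 0.2 V — the active assumption fails.
Re-solve with V_CE = 0.2 V. KCL at the emitter: V_E/R_E = (V_BB−0.7−V_E)/R_B + (V_CC−0.2−V_E)/R_C, giving V_E = 2.79 V.
I_C = (V_CC − 0.2 − V_E)/R_C = (14.8 − 2.79)/10 = 1.2 mA.
Check: I_B = (7.2 − 2.79)/68 = 0.0649 mA, and β·I_B = 13 mA > I_C, confirming saturation.

saturation; I_C ≈ 1.2 mA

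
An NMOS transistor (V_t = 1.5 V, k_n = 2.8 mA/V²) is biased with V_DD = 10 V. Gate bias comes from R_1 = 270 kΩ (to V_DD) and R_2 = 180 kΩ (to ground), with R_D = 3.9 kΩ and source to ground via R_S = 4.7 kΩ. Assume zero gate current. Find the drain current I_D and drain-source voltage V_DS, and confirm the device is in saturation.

V_G = V_DD·R_2/(R_1+R_2) = 10×180/450 = 4 V.
Assume saturation: I_D = (k_n/2)(V_GS − V_t)² with V_GS = V_G − I_D·R_S = 4 − 4.7·I_D.
Substituting gives 30.9·I_D² − 33.9·I_D + 8.75 = 0, with roots I_D = 0.416 or 0.68 mA.
The root I_D = 0.68 mA gives V_GS = 0.803 V ≤ V_t, so take I_D = 0.416 mA.
Then V_GS = 2.05 V and V_DS = V_DD − I_D(R_D+R_S) = 10 − 0.416×8.6 = 6.42 V.
Saturation requires V_DS ≥ V_GS − V_t = 0.545 V; 6.42 ≥ 0.545 ✓.

I_D ≈ 0.42 mA, V_DS ≈ 6.4 V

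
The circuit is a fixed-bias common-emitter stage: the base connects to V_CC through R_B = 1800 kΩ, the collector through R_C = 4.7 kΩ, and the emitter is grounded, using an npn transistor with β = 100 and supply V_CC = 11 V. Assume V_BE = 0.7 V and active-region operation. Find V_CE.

Base loop: V_CC = I_B·R_B + V_BE, so I_B = (11 − 0.7)/1800 kΩ = 0.00572 mA.
In the active region I_C = β·I_B = 100 × 0.00572 = 0.572 mA.
Collector loop: V_CE = V_CC − I_C·R_C = 11 − 0.572×4.7 = 8.31 V.
Since V_CE = 8.31 V > V_CE(sat) ≈ 0.2 V, the transistor is in the active region as assumed.

V_CE ≈ 8.3 V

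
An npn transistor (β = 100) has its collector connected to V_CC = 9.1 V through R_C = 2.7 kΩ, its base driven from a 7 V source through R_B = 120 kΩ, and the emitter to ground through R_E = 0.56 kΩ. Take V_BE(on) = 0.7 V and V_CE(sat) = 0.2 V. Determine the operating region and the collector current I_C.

Assume active: I_B = (7 − 0.7)/(120 + 101×0.56) = 0.0357 mA, I_C = β·I_B = 3.57 mA.
Then V_CE = 9.1 − 3.57×2.7 − 3.6×0.56 = -2.55 V < 0.2 V — the active assumption fails.
Re-solve with V_CE = 0.2 V. KCL at the emitter: V_E/R_E = (V_BB−0.7−V_E)/R_B + (V_CC−0.2−V_E)/R_C, giving V_E = 1.55 V.
I_C = (V_CC − 0.2 − V_E)/R_C = (8.9 − 1.55)/2.7 = 2.72 mA.
Check: I_B = (6.3 − 1.55)/120 = 0.0396 mA, and β·I_B = 3.96 mA > I_C, confirming saturation.

saturation; I_C ≈ 2.7 mA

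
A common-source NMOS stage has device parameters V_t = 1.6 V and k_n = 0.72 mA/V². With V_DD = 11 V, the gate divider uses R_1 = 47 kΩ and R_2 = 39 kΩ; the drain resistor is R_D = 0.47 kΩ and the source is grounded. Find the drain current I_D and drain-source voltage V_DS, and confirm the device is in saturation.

V_G = V_DD·R_2/(R_1+R_2) = 11×39/86 = 4.99 V. With the source grounded, V_GS = V_G = 4.99 V.
Assume saturation: I_D = (k_n/2)(V_GS − V_t)² = (0.72/2)×(4.99 − 1.6)² = 0.36×3.39² = 4.13 mA.
V_DS = V_DD − I_D·R_D = 11 − 4.13×0.47 = 9.06 V.
Saturation requires V_DS ≥ V_GS − V_t = 3.39 V; 9.06 ≥ 3.39 ✓.

I_D ≈ 4.1 mA, V_DS ≈ 9.1 V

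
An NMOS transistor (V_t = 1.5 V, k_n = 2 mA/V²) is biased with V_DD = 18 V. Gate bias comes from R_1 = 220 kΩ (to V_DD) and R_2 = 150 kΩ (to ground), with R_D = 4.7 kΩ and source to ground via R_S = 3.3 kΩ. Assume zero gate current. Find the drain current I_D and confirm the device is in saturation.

I_D ≈ 1.4 mA

V_G = V_DD·R_2/(R_1+R_2) = 18×150/370 = 7.3 V.
Assume saturation: I_D = (k_n/2)(V_GS − V_t)² with V_GS = V_G − I_D·R_S = 7.3 − 3.3·I_D.
Substituting gives 10.9·I_D² − 39.3·I_D + 33.6 = 0, with roots I_D = 1.4 or 2.21 mA.
The root I_D = 2.21 mA gives V_GS = 0.0144 V ≤ V_t, so take I_D = 1.4 mA.
Then V_GS = 2.68 V and V_DS = V_DD − I_D(R_D+R_S) = 18 − 1.4×8 = 6.81 V.
Saturation requires V_DS ≥ V_GS − V_t = 1.18 V; 6.81 ≥ 1.18 ✓.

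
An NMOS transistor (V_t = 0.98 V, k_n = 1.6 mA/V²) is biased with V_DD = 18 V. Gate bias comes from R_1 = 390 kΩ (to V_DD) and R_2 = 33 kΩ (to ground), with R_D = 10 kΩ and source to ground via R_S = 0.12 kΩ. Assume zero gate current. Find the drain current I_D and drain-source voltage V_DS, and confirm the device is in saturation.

I_D ≈ 0.13 mA, V_DS ≈ 17 V

V_G = V_DD·R_2/(R_1+R_2) = 18×33/423 = 1.4 V.
Assume saturation: I_D = (k_n/2)(V_GS − V_t)² with V_GS = V_G − I_D·R_S = 1.4 − 0.12·I_D.
Substituting gives 0.0115·I_D² − 1.08·I_D + 0.144 = 0, with roots I_D = 0.133 or 93.7 mA.
The root I_D = 93.7 mA gives V_GS = -9.84 V ≤ V_t, so take I_D = 0.133 mA.
Then V_GS = 1.39 V and V_DS = V_DD − I_D(R_D+R_S) = 18 − 0.133×10.1 = 16.7 V.
Saturation requires V_DS ≥ V_GS − V_t = 0.408 V; 16.7 ≥ 0.408 ✓.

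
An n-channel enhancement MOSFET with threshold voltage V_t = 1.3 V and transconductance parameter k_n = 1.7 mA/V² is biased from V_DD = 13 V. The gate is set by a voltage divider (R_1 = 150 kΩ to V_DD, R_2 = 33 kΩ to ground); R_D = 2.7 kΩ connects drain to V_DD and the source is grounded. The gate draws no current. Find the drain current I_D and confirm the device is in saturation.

V_G = V_DD·R_2/(R_1+R_2) = 13×33/183 = 2.34 V. With the source grounded, V_GS = V_G = 2.34 V.
Assume saturation: I_D = (k_n/2)(V_GS − V_t)² = (1.7/2)×(2.34 − 1.3)² = 0.85×1.04² = 0.927 mA.
V_DS = V_DD − I_D·R_D = 13 − 0.927×2.7 = 10.5 V.
Saturation requires V_DS ≥ V_GS − V_t = 1.04 V; 10.5 ≥ 1.04 ✓.

I_D ≈ 0.93 mA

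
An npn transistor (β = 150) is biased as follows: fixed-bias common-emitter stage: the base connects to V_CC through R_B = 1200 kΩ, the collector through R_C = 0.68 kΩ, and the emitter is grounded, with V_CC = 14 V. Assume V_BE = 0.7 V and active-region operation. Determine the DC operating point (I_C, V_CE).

Base loop: V_CC = I_B·R_B + V_BE, so I_B = (14 − 0.7)/1200 kΩ = 0.0111 mA.
In the active region I_C = β·I_B = 150 × 0.0111 = 1.66 mA.
Collector loop: V_CE = V_CC − I_C·R_C = 14 − 1.66×0.68 = 12.9 V.
Since V_CE = 12.9 V > V_CE(sat) ≈ 0.2 V, the transistor is in the active region as assumed.

I_C ≈ 1.7 mA, V_CE ≈ 13 V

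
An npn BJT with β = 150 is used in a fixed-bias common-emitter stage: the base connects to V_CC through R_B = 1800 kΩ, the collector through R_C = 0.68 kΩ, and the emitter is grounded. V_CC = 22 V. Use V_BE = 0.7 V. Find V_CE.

Base loop: V_CC = I_B·R_B + V_BE, so I_B = (22 − 0.7)/1800 kΩ = 0.0118 mA.
In the active region I_C = β·I_B = 150 × 0.0118 = 1.78 mA.
Collector loop: V_CE = V_CC − I_C·R_C = 22 − 1.78×0.68 = 20.8 V.
Since V_CE = 20.8 V > V_CE(sat) ≈ 0.2 V, the transistor is in the active region as assumed.

V_CE ≈ 21 V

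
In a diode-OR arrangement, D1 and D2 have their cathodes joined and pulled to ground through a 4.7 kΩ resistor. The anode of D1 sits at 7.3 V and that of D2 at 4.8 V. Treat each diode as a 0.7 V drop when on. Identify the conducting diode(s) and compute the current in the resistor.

Assume both conduct. Then node N would need to be at both 7.3−0.7 = 6.6 V and 4.8−0.7 = 4.1 V, which is impossible.
Assume only D1 conducts: V_N = 7.3 − 0.7 = 6.6 V, so I_R = 6.6/4.7 = 1.4 mA.
Check D2: its anode-to-cathode voltage is 4.8 − 6.6 = -1.8 V < 0.7 V, so it is off. The assumption is consistent.

Only D1 conducts; I_R ≈ 1.4 mA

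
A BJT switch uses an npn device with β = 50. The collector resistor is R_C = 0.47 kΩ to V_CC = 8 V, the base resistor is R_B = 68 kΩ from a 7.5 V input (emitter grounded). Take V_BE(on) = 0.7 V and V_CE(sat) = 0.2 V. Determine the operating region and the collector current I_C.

active; I_C ≈ 5 mA

Assume active. Base-emitter loop: I_B = (V_BB − V_BE)/R_B = (7.5 − 0.7)/68 = 0.1 mA.
I_C = β·I_B = 50×0.1 = 5 mA.
V_CE = V_CC − I_C·R_C = 8 − 5×0.47 = 5.65 V > V_CE(sat), so the active-region assumption holds.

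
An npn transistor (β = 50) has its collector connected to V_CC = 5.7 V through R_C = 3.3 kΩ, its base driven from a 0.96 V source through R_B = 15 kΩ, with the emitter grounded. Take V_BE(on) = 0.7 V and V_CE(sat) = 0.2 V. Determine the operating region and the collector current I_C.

Assume active. Base-emitter loop: I_B = (V_BB − V_BE)/R_B = (0.96 − 0.7)/15 = 0.0173 mA.
I_C = β·I_B = 50×0.0173 = 0.867 mA.
V_CE = V_CC − I_C·R_C = 5.7 − 0.867×3.3 = 2.84 V > V_CE(sat), so the active-region assumption holds.

active; I_C ≈ 0.87 mA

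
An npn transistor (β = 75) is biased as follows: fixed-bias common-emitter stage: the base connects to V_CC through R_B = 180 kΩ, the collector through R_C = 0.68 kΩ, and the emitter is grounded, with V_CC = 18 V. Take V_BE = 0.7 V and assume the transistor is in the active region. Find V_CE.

V_CE ≈ 13 V

Base loop: V_CC = I_B·R_B + V_BE, so I_B = (18 − 0.7)/180 kΩ = 0.0961 mA.
In the active region I_C = β·I_B = 75 × 0.0961 = 7.21 mA.
Collector loop: V_CE = V_CC − I_C·R_C = 18 − 7.21×0.68 = 13.1 V.
Since V_CE = 13.1 V > V_CE(sat) ≈ 0.2 V, the transistor is in the active region as assumed.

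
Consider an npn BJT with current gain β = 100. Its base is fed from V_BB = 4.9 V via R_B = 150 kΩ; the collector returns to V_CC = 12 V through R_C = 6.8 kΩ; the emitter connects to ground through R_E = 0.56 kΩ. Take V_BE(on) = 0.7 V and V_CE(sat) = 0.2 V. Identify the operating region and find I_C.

Assume active: I_B = (4.9 − 0.7)/(150 + 101×0.56) = 0.0203 mA, I_C = β·I_B = 2.03 mA.
Then V_CE = 12 − 2.03×6.8 − 2.05×0.56 = -2.98 V < 0.2 V — the active assumption fails.
Re-solve with V_CE = 0.2 V. KCL at the emitter: V_E/R_E = (V_BB−0.7−V_E)/R_B + (V_CC−0.2−V_E)/R_C, giving V_E = 0.909 V.
I_C = (V_CC − 0.2 − V_E)/R_C = (11.8 − 0.909)/6.8 = 1.6 mA.
Check: I_B = (4.2 − 0.909)/150 = 0.0219 mA, and β·I_B = 2.19 mA > I_C, confirming saturation.

saturation; I_C ≈ 1.6 mA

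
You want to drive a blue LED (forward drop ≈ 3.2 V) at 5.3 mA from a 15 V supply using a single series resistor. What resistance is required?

The resistor drops V_S − V_D = 15 − 3.2 = 11.8 V at 5.3 mA.
R = 11.8 V / 5.3 mA = 2.23 kΩ.

R ≈ 2.2 kΩ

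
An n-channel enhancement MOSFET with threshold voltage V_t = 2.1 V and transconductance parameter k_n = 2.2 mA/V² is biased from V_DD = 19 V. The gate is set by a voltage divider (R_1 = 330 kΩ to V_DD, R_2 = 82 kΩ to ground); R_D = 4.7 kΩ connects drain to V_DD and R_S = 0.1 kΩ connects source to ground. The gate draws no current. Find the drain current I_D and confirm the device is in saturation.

V_G = V_DD·R_2/(R_1+R_2) = 19×82/412 = 3.78 V.
Assume saturation: I_D = (k_n/2)(V_GS − V_t)² with V_GS = V_G − I_D·R_S = 3.78 − 0.1·I_D.
Substituting gives 0.011·I_D² − 1.37·I_D + 3.11 = 0, with roots I_D = 2.31 or 122 mA.
The root I_D = 122 mA gives V_GS = -8.44 V ≤ V_t, so take I_D = 2.31 mA.
Then V_GS = 3.55 V and V_DS = V_DD − I_D(R_D+R_S) = 19 − 2.31×4.8 = 7.9 V.
Saturation requires V_DS ≥ V_GS − V_t = 1.45 V; 7.9 ≥ 1.45 ✓.

I_D ≈ 2.3 mA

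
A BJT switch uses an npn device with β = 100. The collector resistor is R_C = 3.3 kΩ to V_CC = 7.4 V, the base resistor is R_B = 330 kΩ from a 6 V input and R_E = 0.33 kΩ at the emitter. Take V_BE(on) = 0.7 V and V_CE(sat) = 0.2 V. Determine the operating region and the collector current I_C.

Assume active. Base-emitter loop: I_B = (V_BB − V_BE)/(R_B + (β+1)R_E) = (6 − 0.7)/(330 + 101×0.33) = 0.0146 mA.
I_C = β·I_B = 100×0.0146 = 1.46 mA.
V_CE = V_CC − I_C·R_C − I_E·R_E = 7.4 − 1.46×3.3 − 1.47×0.33 = 2.1 V > V_CE(sat), so the active-region assumption holds.

active; I_C ≈ 1.5 mA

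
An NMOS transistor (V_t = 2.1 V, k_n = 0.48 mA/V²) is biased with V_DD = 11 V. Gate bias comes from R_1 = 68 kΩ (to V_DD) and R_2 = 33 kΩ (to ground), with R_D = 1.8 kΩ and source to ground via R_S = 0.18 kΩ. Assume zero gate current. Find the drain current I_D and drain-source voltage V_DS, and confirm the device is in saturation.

V_G = V_DD·R_2/(R_1+R_2) = 11×33/101 = 3.59 V.
Assume saturation: I_D = (k_n/2)(V_GS − V_t)² with V_GS = V_G − I_D·R_S = 3.59 − 0.18·I_D.
Substituting gives 0.00778·I_D² − 1.13·I_D + 0.536 = 0, with roots I_D = 0.476 or 145 mA.
The root I_D = 145 mA gives V_GS = -22.5 V ≤ V_t, so take I_D = 0.476 mA.
Then V_GS = 3.51 V and V_DS = V_DD − I_D(R_D+R_S) = 11 − 0.476×1.98 = 10.1 V.
Saturation requires V_DS ≥ V_GS − V_t = 1.41 V; 10.1 ≥ 1.41 ✓.

I_D ≈ 0.48 mA, V_DS ≈ 10 V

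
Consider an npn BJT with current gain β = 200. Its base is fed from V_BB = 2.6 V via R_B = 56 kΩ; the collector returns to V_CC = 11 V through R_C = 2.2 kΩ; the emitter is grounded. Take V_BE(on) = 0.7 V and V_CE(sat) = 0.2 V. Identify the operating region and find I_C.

saturation; I_C ≈ 4.9 mA

Assume active: I_B = (2.6 − 0.7)/56 = 0.0339 mA, giving I_C = β·I_B = 6.79 mA.
But then V_CE = 11 − 6.79×2.2 = -3.93 V < V_CE(sat) = 0.2 V — impossible in the active region.
So the transistor is saturated. With V_CE = 0.2 V, I_C = (V_CC − 0.2)/R_C = 10.8/2.2 = 4.91 mA.
Check: β·I_B = 6.79 mA > I_C = 4.91 mA, confirming saturation.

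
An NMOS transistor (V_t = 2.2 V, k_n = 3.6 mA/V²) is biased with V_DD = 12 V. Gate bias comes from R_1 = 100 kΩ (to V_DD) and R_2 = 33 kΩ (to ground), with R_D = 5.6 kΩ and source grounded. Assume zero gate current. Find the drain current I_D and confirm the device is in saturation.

I_D ≈ 1.1 mA

V_G = V_DD·R_2/(R_1+R_2) = 12×33/133 = 2.98 V. With the source grounded, V_GS = V_G = 2.98 V.
Assume saturation: I_D = (k_n/2)(V_GS − V_t)² = (3.6/2)×(2.98 − 2.2)² = 1.8×0.777² = 1.09 mA.
V_DS = V_DD − I_D·R_D = 12 − 1.09×5.6 = 5.91 V.
Saturation requires V_DS ≥ V_GS − V_t = 0.777 V; 5.91 ≥ 0.777 ✓.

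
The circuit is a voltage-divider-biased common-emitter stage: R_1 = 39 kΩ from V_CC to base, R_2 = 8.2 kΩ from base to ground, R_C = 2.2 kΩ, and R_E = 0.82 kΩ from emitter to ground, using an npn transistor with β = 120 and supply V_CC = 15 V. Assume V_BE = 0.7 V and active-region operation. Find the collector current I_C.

I_C ≈ 2.2 mA

Thevenize the base divider: V_Th = V_CC·R_2/(R_1+R_2) = 15×8.2/47.2 = 2.61 V, R_Th = R_1‖R_2 = 6.78 kΩ.
Base-emitter loop: V_Th = I_B·R_Th + V_BE + (β+1)I_B·R_E, so I_B = (2.61 − 0.7) / (6.78 + 121×0.82) = 0.018 mA.
I_C = β·I_B = 120×0.018 = 2.16 mA, and I_E = (β+1)I_B = 2.18 mA.
V_CE = V_CC − I_C·R_C − I_E·R_E = 15 − 2.16×2.2 − 2.18×0.82 = 8.47 V.
V_CE = 8.47 V > 0.2 V confirms active-region operation.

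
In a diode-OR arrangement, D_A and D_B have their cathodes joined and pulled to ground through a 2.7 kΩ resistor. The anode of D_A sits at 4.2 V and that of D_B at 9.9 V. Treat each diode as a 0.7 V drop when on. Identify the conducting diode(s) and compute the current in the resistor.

Only D_B conducts; I_R ≈ 3.4 mA

Assume both conduct. Then node N would need to be at both 4.2−0.7 = 3.5 V and 9.9−0.7 = 9.2 V, which is impossible.
Assume only D_B conducts: V_N = 9.9 − 0.7 = 9.2 V, so I_R = 9.2/2.7 = 3.41 mA.
Check D_A: its anode-to-cathode voltage is 4.2 − 9.2 = -5 V < 0.7 V, so it is off. The assumption is consistent.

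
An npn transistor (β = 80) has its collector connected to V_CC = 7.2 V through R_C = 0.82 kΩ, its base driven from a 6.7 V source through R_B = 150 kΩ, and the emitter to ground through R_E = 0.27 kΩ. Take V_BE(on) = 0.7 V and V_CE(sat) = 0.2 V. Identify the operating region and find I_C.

Assume active. Base-emitter loop: I_B = (V_BB − V_BE)/(R_B + (β+1)R_E) = (6.7 − 0.7)/(150 + 81×0.27) = 0.0349 mA.
I_C = β·I_B = 80×0.0349 = 2.79 mA.
V_CE = V_CC − I_C·R_C − I_E·R_E = 7.2 − 2.79×0.82 − 2.83×0.27 = 4.15 V > V_CE(sat), so the active-region assumption holds.

active; I_C ≈ 2.8 mA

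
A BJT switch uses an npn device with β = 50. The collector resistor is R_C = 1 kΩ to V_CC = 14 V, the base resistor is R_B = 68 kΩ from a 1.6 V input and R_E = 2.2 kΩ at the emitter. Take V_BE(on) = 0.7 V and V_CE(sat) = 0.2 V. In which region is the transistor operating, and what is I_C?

Assume active. Base-emitter loop: I_B = (V_BB − V_BE)/(R_B + (β+1)R_E) = (1.6 − 0.7)/(68 + 51×2.2) = 0.00499 mA.
I_C = β·I_B = 50×0.00499 = 0.25 mA.
V_CE = V_CC − I_C·R_C − I_E·R_E = 14 − 0.25×1 − 0.255×2.2 = 13.2 V > V_CE(sat), so the active-region assumption holds.

active; I_C ≈ 0.25 mA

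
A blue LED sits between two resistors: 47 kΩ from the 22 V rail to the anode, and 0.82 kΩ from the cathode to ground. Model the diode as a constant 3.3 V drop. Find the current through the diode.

The two resistors are in series with the diode, so KVL gives 22 = I·47 + 3.3 + I·0.82.
I = (22 − 3.3) / (47 + 0.82) kΩ = 18.7 / 47.8 = 0.391 mA.

I ≈ 0.39 mA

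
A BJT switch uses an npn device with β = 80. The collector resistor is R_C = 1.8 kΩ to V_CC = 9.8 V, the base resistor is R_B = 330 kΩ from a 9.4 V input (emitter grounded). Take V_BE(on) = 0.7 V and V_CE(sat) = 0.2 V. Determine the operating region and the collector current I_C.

active; I_C ≈ 2.1 mA

Assume active. Base-emitter loop: I_B = (V_BB − V_BE)/R_B = (9.4 − 0.7)/330 = 0.0264 mA.
I_C = β·I_B = 80×0.0264 = 2.11 mA.
V_CE = V_CC − I_C·R_C = 9.8 − 2.11×1.8 = 6 V > V_CE(sat), so the active-region assumption holds.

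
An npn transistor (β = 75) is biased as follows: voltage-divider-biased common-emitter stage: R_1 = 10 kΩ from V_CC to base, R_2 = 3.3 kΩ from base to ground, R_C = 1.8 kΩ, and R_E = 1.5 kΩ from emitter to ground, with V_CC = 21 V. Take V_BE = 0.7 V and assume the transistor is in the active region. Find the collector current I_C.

I_C ≈ 2.9 mA

Thevenize the base divider: V_Th = V_CC·R_2/(R_1+R_2) = 21×3.3/13.3 = 5.21 V, R_Th = R_1‖R_2 = 2.48 kΩ.
Base-emitter loop: V_Th = I_B·R_Th + V_BE + (β+1)I_B·R_E, so I_B = (5.21 − 0.7) / (2.48 + 76×1.5) = 0.0387 mA.
I_C = β·I_B = 75×0.0387 = 2.9 mA, and I_E = (β+1)I_B = 2.94 mA.
V_CE = V_CC − I_C·R_C − I_E·R_E = 21 − 2.9×1.8 − 2.94×1.5 = 11.4 V.
V_CE = 11.4 V > 0.2 V confirms active-region operation.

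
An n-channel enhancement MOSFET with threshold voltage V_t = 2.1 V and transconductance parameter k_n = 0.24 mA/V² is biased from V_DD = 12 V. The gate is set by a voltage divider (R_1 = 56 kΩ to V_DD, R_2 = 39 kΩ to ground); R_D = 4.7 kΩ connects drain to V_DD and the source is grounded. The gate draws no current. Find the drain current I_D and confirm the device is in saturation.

I_D ≈ 0.96 mA

V_G = V_DD·R_2/(R_1+R_2) = 12×39/95 = 4.93 V. With the source grounded, V_GS = V_G = 4.93 V.
Assume saturation: I_D = (k_n/2)(V_GS − V_t)² = (0.24/2)×(4.93 − 2.1)² = 0.12×2.83² = 0.959 mA.
V_DS = V_DD − I_D·R_D = 12 − 0.959×4.7 = 7.49 V.
Saturation requires V_DS ≥ V_GS − V_t = 2.83 V; 7.49 ≥ 2.83 ✓.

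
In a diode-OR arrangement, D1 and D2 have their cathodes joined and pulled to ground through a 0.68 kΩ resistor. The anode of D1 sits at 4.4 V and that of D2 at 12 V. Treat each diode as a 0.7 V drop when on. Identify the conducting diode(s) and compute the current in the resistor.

Assume both conduct. Then node N would need to be at both 4.4−0.7 = 3.7 V and 12−0.7 = 11.3 V, which is impossible.
Assume only D2 conducts: V_N = 12 − 0.7 = 11.3 V, so I_R = 11.3/0.68 = 16.6 mA.
Check D1: its anode-to-cathode voltage is 4.4 − 11.3 = -6.9 V < 0.7 V, so it is off. The assumption is consistent.

Only D2 conducts; I_R ≈ 17 mA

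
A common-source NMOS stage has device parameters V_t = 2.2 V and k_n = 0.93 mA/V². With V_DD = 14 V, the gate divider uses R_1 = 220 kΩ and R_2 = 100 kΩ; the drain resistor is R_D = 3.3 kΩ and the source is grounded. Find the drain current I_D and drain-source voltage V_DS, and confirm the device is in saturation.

V_G = V_DD·R_2/(R_1+R_2) = 14×100/320 = 4.38 V. With the source grounded, V_GS = V_G = 4.38 V.
Assume saturation: I_D = (k_n/2)(V_GS − V_t)² = (0.93/2)×(4.38 − 2.2)² = 0.465×2.17² = 2.2 mA.
V_DS = V_DD − I_D·R_D = 14 − 2.2×3.3 = 6.74 V.
Saturation requires V_DS ≥ V_GS − V_t = 2.17 V; 6.74 ≥ 2.17 ✓.

I_D ≈ 2.2 mA, V_DS ≈ 6.7 V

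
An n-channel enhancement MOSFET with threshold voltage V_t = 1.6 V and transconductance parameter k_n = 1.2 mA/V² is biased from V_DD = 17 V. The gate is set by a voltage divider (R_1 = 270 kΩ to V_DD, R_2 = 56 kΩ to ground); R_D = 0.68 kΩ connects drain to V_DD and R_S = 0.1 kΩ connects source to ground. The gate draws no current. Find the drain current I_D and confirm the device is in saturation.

V_G = V_DD·R_2/(R_1+R_2) = 17×56/326 = 2.92 V.
Assume saturation: I_D = (k_n/2)(V_GS − V_t)² with V_GS = V_G − I_D·R_S = 2.92 − 0.1·I_D.
Substituting gives 0.006·I_D² − 1.16·I_D + 1.05 = 0, with roots I_D = 0.907 or 192 mA.
The root I_D = 192 mA gives V_GS = -16.3 V ≤ V_t, so take I_D = 0.907 mA.
Then V_GS = 2.83 V and V_DS = V_DD − I_D(R_D+R_S) = 17 − 0.907×0.78 = 16.3 V.
Saturation requires V_DS ≥ V_GS − V_t = 1.23 V; 16.3 ≥ 1.23 ✓.

I_D ≈ 0.91 mA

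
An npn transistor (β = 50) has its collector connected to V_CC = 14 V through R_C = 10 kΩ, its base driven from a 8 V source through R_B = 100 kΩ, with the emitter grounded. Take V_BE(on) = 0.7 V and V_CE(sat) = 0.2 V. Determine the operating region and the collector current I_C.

saturation; I_C ≈ 1.4 mA

Assume active: I_B = (8 − 0.7)/100 = 0.073 mA, giving I_C = β·I_B = 3.65 mA.
But then V_CE = 14 − 3.65×10 = -22.5 V < V_CE(sat) = 0.2 V — impossible in the active region.
So the transistor is saturated. With V_CE = 0.2 V, I_C = (V_CC − 0.2)/R_C = 13.8/10 = 1.38 mA.
Check: β·I_B = 3.65 mA > I_C = 1.38 mA, confirming saturation.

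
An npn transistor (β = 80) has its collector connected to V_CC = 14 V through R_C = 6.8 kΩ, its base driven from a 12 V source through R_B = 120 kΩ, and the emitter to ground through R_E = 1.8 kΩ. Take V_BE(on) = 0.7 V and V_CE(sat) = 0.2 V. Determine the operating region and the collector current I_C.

Assume active: I_B = (12 − 0.7)/(120 + 81×1.8) = 0.0425 mA, I_C = β·I_B = 3.4 mA.
Then V_CE = 14 − 3.4×6.8 − 3.44×1.8 = -15.3 V < 0.2 V — the active assumption fails.
Re-solve with V_CE = 0.2 V. KCL at the emitter: V_E/R_E = (V_BB−0.7−V_E)/R_B + (V_CC−0.2−V_E)/R_C, giving V_E = 2.99 V.
I_C = (V_CC − 0.2 − V_E)/R_C = (13.8 − 2.99)/6.8 = 1.59 mA.
Check: I_B = (11.3 − 2.99)/120 = 0.0693 mA, and β·I_B = 5.54 mA > I_C, confirming saturation.

saturation; I_C ≈ 1.6 mA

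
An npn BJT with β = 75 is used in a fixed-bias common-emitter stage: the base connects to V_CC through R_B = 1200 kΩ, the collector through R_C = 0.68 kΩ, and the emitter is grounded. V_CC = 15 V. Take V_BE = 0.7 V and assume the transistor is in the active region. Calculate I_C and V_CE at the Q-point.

I_C ≈ 0.89 mA, V_CE ≈ 14 V

Base loop: V_CC = I_B·R_B + V_BE, so I_B = (15 − 0.7)/1200 kΩ = 0.0119 mA.
In the active region I_C = β·I_B = 75 × 0.0119 = 0.894 mA.
Collector loop: V_CE = V_CC − I_C·R_C = 15 − 0.894×0.68 = 14.4 V.
Since V_CE = 14.4 V > V_CE(sat) ≈ 0.2 V, the transistor is in the active region as assumed.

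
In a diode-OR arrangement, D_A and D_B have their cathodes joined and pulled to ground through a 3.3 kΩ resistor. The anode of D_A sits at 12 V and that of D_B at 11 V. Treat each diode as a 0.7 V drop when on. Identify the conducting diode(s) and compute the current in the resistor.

Assume both conduct. Then node N would need to be at both 12−0.7 = 11.3 V and 11−0.7 = 10.3 V, which is impossible.
Assume only D_A conducts: V_N = 12 − 0.7 = 11.3 V, so I_R = 11.3/3.3 = 3.42 mA.
Check D_B: its anode-to-cathode voltage is 11 − 11.3 = -0.3 V < 0.7 V, so it is off. The assumption is consistent.

Only D_A conducts; I_R ≈ 3.4 mA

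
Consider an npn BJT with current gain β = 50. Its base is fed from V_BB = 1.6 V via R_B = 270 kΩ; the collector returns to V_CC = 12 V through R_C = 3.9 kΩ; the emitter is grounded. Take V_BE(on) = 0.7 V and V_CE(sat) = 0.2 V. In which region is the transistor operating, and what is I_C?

active; I_C ≈ 0.17 mA

Assume active. Base-emitter loop: I_B = (V_BB − V_BE)/R_B = (1.6 − 0.7)/270 = 0.00333 mA.
I_C = β·I_B = 50×0.00333 = 0.167 mA.
V_CE = V_CC − I_C·R_C = 12 − 0.167×3.9 = 11.3 V > V_CE(sat), so the active-region assumption holds.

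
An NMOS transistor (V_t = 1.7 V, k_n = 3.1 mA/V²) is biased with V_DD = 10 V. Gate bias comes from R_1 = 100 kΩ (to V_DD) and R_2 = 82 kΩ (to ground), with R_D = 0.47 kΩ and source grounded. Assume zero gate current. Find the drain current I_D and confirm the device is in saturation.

V_G = V_DD·R_2/(R_1+R_2) = 10×82/182 = 4.51 V. With the source grounded, V_GS = V_G = 4.51 V.
Assume saturation: I_D = (k_n/2)(V_GS − V_t)² = (3.1/2)×(4.51 − 1.7)² = 1.55×2.81² = 12.2 mA.
V_DS = V_DD − I_D·R_D = 10 − 12.2×0.47 = 4.27 V.
Saturation requires V_DS ≥ V_GS − V_t = 2.81 V; 4.27 ≥ 2.81 ✓.

I_D ≈ 12 mA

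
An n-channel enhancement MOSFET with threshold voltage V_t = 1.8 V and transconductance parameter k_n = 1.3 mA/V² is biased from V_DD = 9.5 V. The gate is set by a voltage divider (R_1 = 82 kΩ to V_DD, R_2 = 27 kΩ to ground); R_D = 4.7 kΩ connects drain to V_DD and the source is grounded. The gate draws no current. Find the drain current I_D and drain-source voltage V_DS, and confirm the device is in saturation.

I_D ≈ 0.2 mA, V_DS ≈ 8.6 V

V_G = V_DD·R_2/(R_1+R_2) = 9.5×27/109 = 2.35 V. With the source grounded, V_GS = V_G = 2.35 V.
Assume saturation: I_D = (k_n/2)(V_GS − V_t)² = (1.3/2)×(2.35 − 1.8)² = 0.65×0.553² = 0.199 mA.
V_DS = V_DD − I_D·R_D = 9.5 − 0.199×4.7 = 8.57 V.
Saturation requires V_DS ≥ V_GS − V_t = 0.553 V; 8.57 ≥ 0.553 ✓.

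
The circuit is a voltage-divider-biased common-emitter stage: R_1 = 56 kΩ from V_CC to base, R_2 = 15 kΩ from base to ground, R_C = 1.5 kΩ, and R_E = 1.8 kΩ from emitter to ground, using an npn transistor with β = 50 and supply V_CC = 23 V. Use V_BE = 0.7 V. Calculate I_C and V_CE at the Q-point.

Thevenize the base divider: V_Th = V_CC·R_2/(R_1+R_2) = 23×15/71 = 4.86 V, R_Th = R_1‖R_2 = 11.8 kΩ.
Base-emitter loop: V_Th = I_B·R_Th + V_BE + (β+1)I_B·R_E, so I_B = (4.86 − 0.7) / (11.8 + 51×1.8) = 0.0401 mA.
I_C = β·I_B = 50×0.0401 = 2.01 mA, and I_E = (β+1)I_B = 2.05 mA.
V_CE = V_CC − I_C·R_C − I_E·R_E = 23 − 2.01×1.5 − 2.05×1.8 = 16.3 V.
V_CE = 16.3 V > 0.2 V confirms active-region operation.

I_C ≈ 2 mA, V_CE ≈ 16 V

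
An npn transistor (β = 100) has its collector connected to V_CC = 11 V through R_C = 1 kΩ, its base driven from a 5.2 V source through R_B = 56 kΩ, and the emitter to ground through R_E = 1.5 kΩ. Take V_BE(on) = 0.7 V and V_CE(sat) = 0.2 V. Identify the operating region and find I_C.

Assume active. Base-emitter loop: I_B = (V_BB − V_BE)/(R_B + (β+1)R_E) = (5.2 − 0.7)/(56 + 101×1.5) = 0.0217 mA.
I_C = β·I_B = 100×0.0217 = 2.17 mA.
V_CE = V_CC − I_C·R_C − I_E·R_E = 11 − 2.17×1 − 2.19×1.5 = 5.55 V > V_CE(sat), so the active-region assumption holds.

active; I_C ≈ 2.2 mA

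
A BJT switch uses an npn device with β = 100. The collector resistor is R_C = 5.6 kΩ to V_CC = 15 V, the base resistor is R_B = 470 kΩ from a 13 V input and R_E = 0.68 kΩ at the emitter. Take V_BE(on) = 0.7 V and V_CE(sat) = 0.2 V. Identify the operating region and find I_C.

Assume active. Base-emitter loop: I_B = (V_BB − V_BE)/(R_B + (β+1)R_E) = (13 − 0.7)/(470 + 101×0.68) = 0.0228 mA.
I_C = β·I_B = 100×0.0228 = 2.28 mA.
V_CE = V_CC − I_C·R_C − I_E·R_E = 15 − 2.28×5.6 − 2.31×0.68 = 0.645 V > V_CE(sat), so the active-region assumption holds.

active; I_C ≈ 2.3 mA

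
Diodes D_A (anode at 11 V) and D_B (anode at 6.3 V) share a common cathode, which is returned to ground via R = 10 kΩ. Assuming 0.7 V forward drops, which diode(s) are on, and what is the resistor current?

Assume both conduct. Then node N would need to be at both 11−0.7 = 10.3 V and 6.3−0.7 = 5.6 V, which is impossible.
Assume only D_A conducts: V_N = 11 − 0.7 = 10.3 V, so I_R = 10.3/10 = 1.03 mA.
Check D_B: its anode-to-cathode voltage is 6.3 − 10.3 = -4 V < 0.7 V, so it is off. The assumption is consistent.

Only D_A conducts; I_R ≈ 1 mA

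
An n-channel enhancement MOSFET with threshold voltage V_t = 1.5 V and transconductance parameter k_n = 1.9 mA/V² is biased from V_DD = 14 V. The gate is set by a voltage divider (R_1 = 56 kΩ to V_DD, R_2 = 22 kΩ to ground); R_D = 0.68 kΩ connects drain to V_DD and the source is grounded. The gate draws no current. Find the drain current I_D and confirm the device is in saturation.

V_G = V_DD·R_2/(R_1+R_2) = 14×22/78 = 3.95 V. With the source grounded, V_GS = V_G = 3.95 V.
Assume saturation: I_D = (k_n/2)(V_GS − V_t)² = (1.9/2)×(3.95 − 1.5)² = 0.95×2.45² = 5.7 mA.
V_DS = V_DD − I_D·R_D = 14 − 5.7×0.68 = 10.1 V.
Saturation requires V_DS ≥ V_GS − V_t = 2.45 V; 10.1 ≥ 2.45 ✓.

I_D ≈ 5.7 mA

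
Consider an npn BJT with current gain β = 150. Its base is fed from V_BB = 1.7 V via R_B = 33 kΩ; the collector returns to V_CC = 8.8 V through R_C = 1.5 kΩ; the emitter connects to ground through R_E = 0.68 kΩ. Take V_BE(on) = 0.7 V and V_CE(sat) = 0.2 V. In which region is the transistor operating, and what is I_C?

active; I_C ≈ 1.1 mA

Assume active. Base-emitter loop: I_B = (V_BB − V_BE)/(R_B + (β+1)R_E) = (1.7 − 0.7)/(33 + 151×0.68) = 0.00737 mA.
I_C = β·I_B = 150×0.00737 = 1.11 mA.
V_CE = V_CC − I_C·R_C − I_E·R_E = 8.8 − 1.11×1.5 − 1.11×0.68 = 6.38 V > V_CE(sat), so the active-region assumption holds.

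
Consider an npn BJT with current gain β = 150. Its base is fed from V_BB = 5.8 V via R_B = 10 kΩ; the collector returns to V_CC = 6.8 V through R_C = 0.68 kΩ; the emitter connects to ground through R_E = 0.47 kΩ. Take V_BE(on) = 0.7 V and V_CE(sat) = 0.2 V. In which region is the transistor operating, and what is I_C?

saturation; I_C ≈ 5.6 mA

Assume active: I_B = (5.8 − 0.7)/(10 + 151×0.47) = 0.063 mA, I_C = β·I_B = 9.45 mA.
Then V_CE = 6.8 − 9.45×0.68 − 9.51×0.47 = -4.09 V < 0.2 V — the active assumption fails.
Re-solve with V_CE = 0.2 V. KCL at the emitter: V_E/R_E = (V_BB−0.7−V_E)/R_B + (V_CC−0.2−V_E)/R_C, giving V_E = 2.76 V.
I_C = (V_CC − 0.2 − V_E)/R_C = (6.6 − 2.76)/0.68 = 5.64 mA.
Check: I_B = (5.1 − 2.76)/10 = 0.234 mA, and β·I_B = 35.1 mA > I_C, confirming saturation.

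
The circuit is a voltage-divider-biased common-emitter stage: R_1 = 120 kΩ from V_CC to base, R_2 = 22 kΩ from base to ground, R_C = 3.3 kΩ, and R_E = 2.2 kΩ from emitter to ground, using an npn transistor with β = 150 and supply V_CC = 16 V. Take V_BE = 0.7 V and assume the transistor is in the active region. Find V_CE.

Thevenize the base divider: V_Th = V_CC·R_2/(R_1+R_2) = 16×22/142 = 2.48 V, R_Th = R_1‖R_2 = 18.6 kΩ.
Base-emitter loop: V_Th = I_B·R_Th + V_BE + (β+1)I_B·R_E, so I_B = (2.48 − 0.7) / (18.6 + 151×2.2) = 0.00507 mA.
I_C = β·I_B = 150×0.00507 = 0.761 mA, and I_E = (β+1)I_B = 0.766 mA.
V_CE = V_CC − I_C·R_C − I_E·R_E = 16 − 0.761×3.3 − 0.766×2.2 = 11.8 V.
V_CE = 11.8 V > 0.2 V confirms active-region operation.

V_CE ≈ 12 V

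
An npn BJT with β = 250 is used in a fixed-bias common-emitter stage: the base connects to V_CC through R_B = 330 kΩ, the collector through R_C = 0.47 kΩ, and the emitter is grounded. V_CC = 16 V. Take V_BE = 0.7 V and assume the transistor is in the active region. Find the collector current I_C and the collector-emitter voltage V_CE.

Base loop: V_CC = I_B·R_B + V_BE, so I_B = (16 − 0.7)/330 kΩ = 0.0464 mA.
In the active region I_C = β·I_B = 250 × 0.0464 = 11.6 mA.
Collector loop: V_CE = V_CC − I_C·R_C = 16 − 11.6×0.47 = 10.6 V.
Since V_CE = 10.6 V > V_CE(sat) ≈ 0.2 V, the transistor is in the active region as assumed.

I_C ≈ 12 mA, V_CE ≈ 11 V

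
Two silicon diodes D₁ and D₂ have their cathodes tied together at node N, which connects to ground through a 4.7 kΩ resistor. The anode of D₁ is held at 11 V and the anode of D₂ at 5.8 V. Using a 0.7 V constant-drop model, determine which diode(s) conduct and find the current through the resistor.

Assume both conduct. Then node N would need to be at both 11−0.7 = 10.3 V and 5.8−0.7 = 5.1 V, which is impossible.
Assume only D₁ conducts: V_N = 11 − 0.7 = 10.3 V, so I_R = 10.3/4.7 = 2.19 mA.
Check D₂: its anode-to-cathode voltage is 5.8 − 10.3 = -4.5 V < 0.7 V, so it is off. The assumption is consistent.

Only D₁ conducts; I_R ≈ 2.2 mA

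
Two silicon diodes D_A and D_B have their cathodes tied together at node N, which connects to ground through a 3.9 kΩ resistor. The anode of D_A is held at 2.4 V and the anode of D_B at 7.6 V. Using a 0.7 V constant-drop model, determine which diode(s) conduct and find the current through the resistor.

Only D_B conducts; I_R ≈ 1.8 mA

Assume both conduct. Then node N would need to be at both 2.4−0.7 = 1.7 V and 7.6−0.7 = 6.9 V, which is impossible.
Assume only D_B conducts: V_N = 7.6 − 0.7 = 6.9 V, so I_R = 6.9/3.9 = 1.77 mA.
Check D_A: its anode-to-cathode voltage is 2.4 − 6.9 = -4.5 V < 0.7 V, so it is off. The assumption is consistent.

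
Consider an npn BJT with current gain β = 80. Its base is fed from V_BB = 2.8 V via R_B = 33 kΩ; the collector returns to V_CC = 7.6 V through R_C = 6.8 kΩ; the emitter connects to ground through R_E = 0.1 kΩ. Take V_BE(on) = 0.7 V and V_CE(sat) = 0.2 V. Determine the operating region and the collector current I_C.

Assume active: I_B = (2.8 − 0.7)/(33 + 81×0.1) = 0.0511 mA, I_C = β·I_B = 4.09 mA.
Then V_CE = 7.6 − 4.09×6.8 − 4.14×0.1 = -20.6 V < 0.2 V — the active assumption fails.
Re-solve with V_CE = 0.2 V. KCL at the emitter: V_E/R_E = (V_BB−0.7−V_E)/R_B + (V_CC−0.2−V_E)/R_C, giving V_E = 0.113 V.
I_C = (V_CC − 0.2 − V_E)/R_C = (7.4 − 0.113)/6.8 = 1.07 mA.
Check: I_B = (2.1 − 0.113)/33 = 0.0602 mA, and β·I_B = 4.82 mA > I_C, confirming saturation.

saturation; I_C ≈ 1.1 mA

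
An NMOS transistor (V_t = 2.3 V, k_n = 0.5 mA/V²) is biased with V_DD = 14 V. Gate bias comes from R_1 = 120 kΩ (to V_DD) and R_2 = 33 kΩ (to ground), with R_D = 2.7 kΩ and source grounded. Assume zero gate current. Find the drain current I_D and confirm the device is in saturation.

I_D ≈ 0.13 mA

V_G = V_DD·R_2/(R_1+R_2) = 14×33/153 = 3.02 V. With the source grounded, V_GS = V_G = 3.02 V.
Assume saturation: I_D = (k_n/2)(V_GS − V_t)² = (0.5/2)×(3.02 − 2.3)² = 0.25×0.72² = 0.129 mA.
V_DS = V_DD − I_D·R_D = 14 − 0.129×2.7 = 13.7 V.
Saturation requires V_DS ≥ V_GS − V_t = 0.72 V; 13.7 ≥ 0.72 ✓.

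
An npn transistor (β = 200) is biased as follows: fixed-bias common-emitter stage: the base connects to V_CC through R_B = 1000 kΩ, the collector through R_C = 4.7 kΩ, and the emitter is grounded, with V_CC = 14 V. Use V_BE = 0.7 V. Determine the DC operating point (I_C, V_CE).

Base loop: V_CC = I_B·R_B + V_BE, so I_B = (14 − 0.7)/1000 kΩ = 0.0133 mA.
In the active region I_C = β·I_B = 200 × 0.0133 = 2.66 mA.
Collector loop: V_CE = V_CC − I_C·R_C = 14 − 2.66×4.7 = 1.5 V.
Since V_CE = 1.5 V > V_CE(sat) ≈ 0.2 V, the transistor is in the active region as assumed.

I_C ≈ 2.7 mA, V_CE ≈ 1.5 V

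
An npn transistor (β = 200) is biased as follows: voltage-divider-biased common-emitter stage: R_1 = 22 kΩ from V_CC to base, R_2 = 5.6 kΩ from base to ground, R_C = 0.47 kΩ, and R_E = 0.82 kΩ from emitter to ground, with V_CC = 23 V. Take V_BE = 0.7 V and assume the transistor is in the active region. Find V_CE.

Thevenize the base divider: V_Th = V_CC·R_2/(R_1+R_2) = 23×5.6/27.6 = 4.67 V, R_Th = R_1‖R_2 = 4.46 kΩ.
Base-emitter loop: V_Th = I_B·R_Th + V_BE + (β+1)I_B·R_E, so I_B = (4.67 − 0.7) / (4.46 + 201×0.82) = 0.0234 mA.
I_C = β·I_B = 200×0.0234 = 4.69 mA, and I_E = (β+1)I_B = 4.71 mA.
V_CE = V_CC − I_C·R_C − I_E·R_E = 23 − 4.69×0.47 − 4.71×0.82 = 16.9 V.
V_CE = 16.9 V > 0.2 V confirms active-region operation.

V_CE ≈ 17 V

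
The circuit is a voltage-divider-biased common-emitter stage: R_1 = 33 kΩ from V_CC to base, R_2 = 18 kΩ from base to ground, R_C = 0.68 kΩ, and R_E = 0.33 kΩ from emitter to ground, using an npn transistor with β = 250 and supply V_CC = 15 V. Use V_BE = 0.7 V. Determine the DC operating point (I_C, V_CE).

Thevenize the base divider: V_Th = V_CC·R_2/(R_1+R_2) = 15×18/51 = 5.29 V, R_Th = R_1‖R_2 = 11.6 kΩ.
Base-emitter loop: V_Th = I_B·R_Th + V_BE + (β+1)I_B·R_E, so I_B = (5.29 − 0.7) / (11.6 + 251×0.33) = 0.0486 mA.
I_C = β·I_B = 250×0.0486 = 12.2 mA, and I_E = (β+1)I_B = 12.2 mA.
V_CE = V_CC − I_C·R_C − I_E·R_E = 15 − 12.2×0.68 − 12.2×0.33 = 2.71 V.
V_CE = 2.71 V > 0.2 V confirms active-region operation.

I_C ≈ 12 mA, V_CE ≈ 2.7 V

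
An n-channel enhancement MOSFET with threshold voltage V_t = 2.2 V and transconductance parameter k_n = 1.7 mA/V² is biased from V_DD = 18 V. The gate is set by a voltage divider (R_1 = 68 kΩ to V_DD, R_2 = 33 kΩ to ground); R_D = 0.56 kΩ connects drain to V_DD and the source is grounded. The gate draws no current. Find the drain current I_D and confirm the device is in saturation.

I_D ≈ 12 mA

V_G = V_DD·R_2/(R_1+R_2) = 18×33/101 = 5.88 V. With the source grounded, V_GS = V_G = 5.88 V.
Assume saturation: I_D = (k_n/2)(V_GS − V_t)² = (1.7/2)×(5.88 − 2.2)² = 0.85×3.68² = 11.5 mA.
V_DS = V_DD − I_D·R_D = 18 − 11.5×0.56 = 11.5 V.
Saturation requires V_DS ≥ V_GS − V_t = 3.68 V; 11.5 ≥ 3.68 ✓.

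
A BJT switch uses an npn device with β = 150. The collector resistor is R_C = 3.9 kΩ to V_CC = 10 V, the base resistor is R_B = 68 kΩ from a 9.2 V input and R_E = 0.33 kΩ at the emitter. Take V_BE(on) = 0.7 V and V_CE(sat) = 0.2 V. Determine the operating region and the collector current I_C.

Assume active: I_B = (9.2 − 0.7)/(68 + 151×0.33) = 0.0721 mA, I_C = β·I_B = 10.8 mA.
Then V_CE = 10 − 10.8×3.9 − 10.9×0.33 = -35.8 V < 0.2 V — the active assumption fails.
Re-solve with V_CE = 0.2 V. KCL at the emitter: V_E/R_E = (V_BB−0.7−V_E)/R_B + (V_CC−0.2−V_E)/R_C, giving V_E = 0.799 V.
I_C = (V_CC − 0.2 − V_E)/R_C = (9.8 − 0.799)/3.9 = 2.31 mA.
Check: I_B = (8.5 − 0.799)/68 = 0.113 mA, and β·I_B = 17 mA > I_C, confirming saturation.

saturation; I_C ≈ 2.3 mA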